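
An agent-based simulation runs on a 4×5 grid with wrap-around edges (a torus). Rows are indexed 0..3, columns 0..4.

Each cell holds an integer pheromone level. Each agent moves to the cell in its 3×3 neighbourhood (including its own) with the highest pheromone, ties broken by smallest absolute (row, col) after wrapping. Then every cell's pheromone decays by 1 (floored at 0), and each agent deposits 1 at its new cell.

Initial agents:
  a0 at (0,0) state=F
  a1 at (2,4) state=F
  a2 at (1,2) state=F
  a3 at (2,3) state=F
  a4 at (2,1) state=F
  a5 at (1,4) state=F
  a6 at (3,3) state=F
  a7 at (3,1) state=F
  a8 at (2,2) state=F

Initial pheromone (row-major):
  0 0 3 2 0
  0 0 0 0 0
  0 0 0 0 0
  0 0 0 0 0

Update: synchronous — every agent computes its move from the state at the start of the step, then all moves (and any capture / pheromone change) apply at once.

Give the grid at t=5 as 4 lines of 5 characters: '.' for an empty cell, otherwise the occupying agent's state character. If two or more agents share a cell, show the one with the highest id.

t=1: a0@(0,0) a1@(1,0) a2@(0,2) a3@(1,2) a4@(1,0) a5@(0,3) a6@(0,2) a7@(0,2) a8@(1,1) | pheromone: 1 0 5 2 0 / 2 1 1 0 0 / 0 0 0 0 0 / 0 0 0 0 0
t=2: a0@(1,0) a1@(1,0) a2@(0,2) a3@(0,2) a4@(1,0) a5@(0,2) a6@(0,2) a7@(0,2) a8@(0,2) | pheromone: 0 0 10 1 0 / 4 0 0 0 0 / 0 0 0 0 0 / 0 0 0 0 0
t=3: a0@(1,0) a1@(1,0) a2@(0,2) a3@(0,2) a4@(1,0) a5@(0,2) a6@(0,2) a7@(0,2) a8@(0,2) | pheromone: 0 0 15 0 0 / 6 0 0 0 0 / 0 0 0 0 0 / 0 0 0 0 0
t=4: a0@(1,0) a1@(1,0) a2@(0,2) a3@(0,2) a4@(1,0) a5@(0,2) a6@(0,2) a7@(0,2) a8@(0,2) | pheromone: 0 0 20 0 0 / 8 0 0 0 0 / 0 0 0 0 0 / 0 0 0 0 0
t=5: a0@(1,0) a1@(1,0) a2@(0,2) a3@(0,2) a4@(1,0) a5@(0,2) a6@(0,2) a7@(0,2) a8@(0,2) | pheromone: 0 0 25 0 0 / 10 0 0 0 0 / 0 0 0 0 0 / 0 0 0 0 0

..F..
F....
.....
.....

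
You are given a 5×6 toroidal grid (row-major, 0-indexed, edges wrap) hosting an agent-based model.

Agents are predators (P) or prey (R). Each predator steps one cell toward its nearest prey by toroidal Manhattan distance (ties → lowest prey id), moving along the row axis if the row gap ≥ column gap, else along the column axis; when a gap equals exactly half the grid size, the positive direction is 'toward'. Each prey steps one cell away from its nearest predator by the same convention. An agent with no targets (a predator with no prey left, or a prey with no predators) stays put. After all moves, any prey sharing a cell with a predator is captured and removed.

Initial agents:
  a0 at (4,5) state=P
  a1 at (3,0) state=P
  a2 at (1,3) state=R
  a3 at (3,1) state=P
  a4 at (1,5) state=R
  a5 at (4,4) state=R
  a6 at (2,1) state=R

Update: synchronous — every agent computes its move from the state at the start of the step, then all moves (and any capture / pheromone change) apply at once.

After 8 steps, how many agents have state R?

4

t=1: a0@(4,4):P a1@(2,0):P a2@(2,3):R a3@(2,1):P a4@(2,5):R a5@(4,3):R a6@(1,1):R
t=2: a0@(4,3):P a1@(2,5):P a2@(2,4):R a3@(1,1):P a4@(2,4):R a5@(4,2):R a6@(0,1):R
t=3: a0@(4,2):P a1@(2,4):P a2@(2,3):R a3@(0,1):P a4@(2,3):R a5@(4,1):R a6@(4,1):R
t=4: a0@(4,1):P a1@(2,3):P a2@(2,2):R a3@(4,1):P a4@(2,2):R a5@(4,0):R a6@(4,0):R
t=5: a0@(4,0):P a1@(2,2):P a2@(2,1):R a3@(4,0):P a4@(2,1):R a5@(4,5):R a6@(4,5):R
t=6: a0@(4,5):P a1@(2,1):P a2@(2,0):R a3@(4,5):P a4@(2,0):R a5@(4,4):R a6@(4,4):R
t=7: a0@(4,4):P a1@(2,0):P a2@(2,5):R a3@(4,4):P a4@(2,5):R a5@(4,3):R a6@(4,3):R
t=8: a0@(4,3):P a1@(2,5):P a2@(2,4):R a3@(4,3):P a4@(2,4):R a5@(4,2):R a6@(4,2):R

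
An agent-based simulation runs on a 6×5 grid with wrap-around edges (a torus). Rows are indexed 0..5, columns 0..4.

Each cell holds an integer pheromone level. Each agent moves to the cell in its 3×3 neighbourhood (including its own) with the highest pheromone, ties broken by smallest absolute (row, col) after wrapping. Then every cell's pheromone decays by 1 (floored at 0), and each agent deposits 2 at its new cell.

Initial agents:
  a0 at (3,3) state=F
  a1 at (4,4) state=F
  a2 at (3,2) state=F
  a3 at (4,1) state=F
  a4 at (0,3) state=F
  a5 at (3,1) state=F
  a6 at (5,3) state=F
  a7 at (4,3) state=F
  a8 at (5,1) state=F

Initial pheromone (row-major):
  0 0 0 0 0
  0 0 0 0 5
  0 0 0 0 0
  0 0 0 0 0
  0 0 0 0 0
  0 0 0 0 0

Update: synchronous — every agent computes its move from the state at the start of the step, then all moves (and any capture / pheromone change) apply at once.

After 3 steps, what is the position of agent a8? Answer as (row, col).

t=1: a0@(2,2) a1@(3,0) a2@(2,1) a3@(3,0) a4@(1,4) a5@(2,0) a6@(0,2) a7@(3,2) a8@(0,0) | pheromone: 2 0 2 0 0 / 0 0 0 0 6 / 2 2 2 0 0 / 4 0 2 0 0 / 0 0 0 0 0 / 0 0 0 0 0
t=2: a0@(2,1) a1@(3,0) a2@(3,0) a3@(3,0) a4@(1,4) a5@(1,4) a6@(0,2) a7@(2,1) a8@(1,4) | pheromone: 1 0 3 0 0 / 0 0 0 0 11 / 1 5 1 0 0 / 9 0 1 0 0 / 0 0 0 0 0 / 0 0 0 0 0
t=3: a0@(3,0) a1@(3,0) a2@(3,0) a3@(3,0) a4@(1,4) a5@(1,4) a6@(0,2) a7@(3,0) a8@(1,4) | pheromone: 0 0 4 0 0 / 0 0 0 0 16 / 0 4 0 0 0 / 18 0 0 0 0 / 0 0 0 0 0 / 0 0 0 0 0

(1, 4)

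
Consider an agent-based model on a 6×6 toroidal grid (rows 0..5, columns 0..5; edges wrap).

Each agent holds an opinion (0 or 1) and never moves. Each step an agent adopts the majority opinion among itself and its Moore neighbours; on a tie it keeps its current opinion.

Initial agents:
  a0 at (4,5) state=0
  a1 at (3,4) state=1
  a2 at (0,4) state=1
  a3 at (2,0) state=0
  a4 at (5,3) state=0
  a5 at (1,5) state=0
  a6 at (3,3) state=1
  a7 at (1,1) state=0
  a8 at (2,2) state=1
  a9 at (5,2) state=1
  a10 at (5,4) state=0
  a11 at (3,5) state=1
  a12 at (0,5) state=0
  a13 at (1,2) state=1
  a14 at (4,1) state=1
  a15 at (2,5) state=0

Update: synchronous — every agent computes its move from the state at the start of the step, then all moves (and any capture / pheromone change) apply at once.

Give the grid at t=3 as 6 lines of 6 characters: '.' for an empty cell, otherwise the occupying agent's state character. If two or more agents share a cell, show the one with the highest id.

....00
.01..0
0.1..0
...100
.1...0
..100.

t=1: a0@(4,5):0 a1@(3,4):1 a2@(0,4):0 a3@(2,0):0 a4@(5,3):0 a5@(1,5):0 a6@(3,3):1 a7@(1,1):0 a8@(2,2):1 a9@(5,2):1 a10@(5,4):0 a11@(3,5):0 a12@(0,5):0 a13@(1,2):1 a14@(4,1):1 a15@(2,5):0
t=2: a0@(4,5):0 a1@(3,4):0 a2@(0,4):0 a3@(2,0):0 a4@(5,3):0 a5@(1,5):0 a6@(3,3):1 a7@(1,1):0 a8@(2,2):1 a9@(5,2):1 a10@(5,4):0 a11@(3,5):0 a12@(0,5):0 a13@(1,2):1 a14@(4,1):1 a15@(2,5):0
t=3: (unchanged — steady state)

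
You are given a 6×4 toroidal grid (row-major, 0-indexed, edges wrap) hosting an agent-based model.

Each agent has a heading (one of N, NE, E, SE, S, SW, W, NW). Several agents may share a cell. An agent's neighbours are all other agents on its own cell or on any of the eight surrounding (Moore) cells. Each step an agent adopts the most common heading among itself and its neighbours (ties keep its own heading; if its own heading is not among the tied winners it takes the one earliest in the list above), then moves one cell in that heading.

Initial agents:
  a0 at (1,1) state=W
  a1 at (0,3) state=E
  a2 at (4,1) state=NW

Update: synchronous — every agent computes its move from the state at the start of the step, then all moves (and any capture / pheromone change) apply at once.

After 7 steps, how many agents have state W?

1

t=1: a0@(1,0):W a1@(0,0):E a2@(3,0):NW
t=2: a0@(1,3):W a1@(0,1):E a2@(2,3):NW
t=3: a0@(1,2):W a1@(0,2):E a2@(1,2):NW
t=4: a0@(1,1):W a1@(0,3):E a2@(0,1):NW
t=5: a0@(1,0):W a1@(0,0):E a2@(5,0):NW
t=6: a0@(1,3):W a1@(0,1):E a2@(4,3):NW
t=7: a0@(1,2):W a1@(0,2):E a2@(3,2):NW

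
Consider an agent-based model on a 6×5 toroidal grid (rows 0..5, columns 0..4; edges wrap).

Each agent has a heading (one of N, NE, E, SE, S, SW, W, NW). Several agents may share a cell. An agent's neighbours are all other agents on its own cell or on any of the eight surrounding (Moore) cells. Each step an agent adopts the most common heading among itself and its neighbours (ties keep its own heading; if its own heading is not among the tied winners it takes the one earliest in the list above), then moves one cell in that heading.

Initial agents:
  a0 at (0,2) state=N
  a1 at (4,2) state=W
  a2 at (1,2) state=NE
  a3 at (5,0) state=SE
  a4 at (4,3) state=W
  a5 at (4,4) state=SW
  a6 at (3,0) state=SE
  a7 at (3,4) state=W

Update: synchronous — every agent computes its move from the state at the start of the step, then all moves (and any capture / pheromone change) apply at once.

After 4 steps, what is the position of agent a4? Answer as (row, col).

t=1: a0@(5,2):N a1@(4,1):W a2@(0,3):NE a3@(0,1):SE a4@(4,2):W a5@(5,0):SE a6@(4,1):SE a7@(3,3):W
t=2: a0@(0,3):SE a1@(4,0):W a2@(5,4):NE a3@(1,2):SE a4@(4,1):W a5@(0,1):SE a6@(5,2):SE a7@(3,2):W
t=3: a0@(1,4):SE a1@(4,4):W a2@(4,0):NE a3@(2,3):SE a4@(4,0):W a5@(1,2):SE a6@(0,3):SE a7@(3,1):W
t=4: a0@(2,0):SE a1@(4,3):W a2@(4,4):W a3@(3,4):SE a4@(4,4):W a5@(2,3):SE a6@(1,4):SE a7@(3,0):W

(4, 4)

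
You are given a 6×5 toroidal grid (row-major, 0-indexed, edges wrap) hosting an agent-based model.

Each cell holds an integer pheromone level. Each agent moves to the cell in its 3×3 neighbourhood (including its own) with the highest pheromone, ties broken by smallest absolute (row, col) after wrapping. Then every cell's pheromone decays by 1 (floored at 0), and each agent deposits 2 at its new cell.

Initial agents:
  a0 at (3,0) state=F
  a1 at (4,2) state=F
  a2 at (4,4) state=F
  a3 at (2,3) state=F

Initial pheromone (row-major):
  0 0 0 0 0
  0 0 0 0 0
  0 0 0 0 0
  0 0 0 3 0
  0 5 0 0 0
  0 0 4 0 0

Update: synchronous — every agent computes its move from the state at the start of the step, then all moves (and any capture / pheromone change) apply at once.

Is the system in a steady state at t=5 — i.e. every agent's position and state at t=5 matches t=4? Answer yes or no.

yes

t=1: a0@(4,1) a1@(4,1) a2@(3,3) a3@(3,3) | pheromone: 0 0 0 0 0 / 0 0 0 0 0 / 0 0 0 0 0 / 0 0 0 6 0 / 0 8 0 0 0 / 0 0 3 0 0
t=2: a0@(4,1) a1@(4,1) a2@(3,3) a3@(3,3) | pheromone: 0 0 0 0 0 / 0 0 0 0 0 / 0 0 0 0 0 / 0 0 0 9 0 / 0 11 0 0 0 / 0 0 2 0 0
t=3: a0@(4,1) a1@(4,1) a2@(3,3) a3@(3,3) | pheromone: 0 0 0 0 0 / 0 0 0 0 0 / 0 0 0 0 0 / 0 0 0 12 0 / 0 14 0 0 0 / 0 0 1 0 0
t=4: a0@(4,1) a1@(4,1) a2@(3,3) a3@(3,3) | pheromone: 0 0 0 0 0 / 0 0 0 0 0 / 0 0 0 0 0 / 0 0 0 15 0 / 0 17 0 0 0 / 0 0 0 0 0
t=5: a0@(4,1) a1@(4,1) a2@(3,3) a3@(3,3) | pheromone: 0 0 0 0 0 / 0 0 0 0 0 / 0 0 0 0 0 / 0 0 0 18 0 / 0 20 0 0 0 / 0 0 0 0 0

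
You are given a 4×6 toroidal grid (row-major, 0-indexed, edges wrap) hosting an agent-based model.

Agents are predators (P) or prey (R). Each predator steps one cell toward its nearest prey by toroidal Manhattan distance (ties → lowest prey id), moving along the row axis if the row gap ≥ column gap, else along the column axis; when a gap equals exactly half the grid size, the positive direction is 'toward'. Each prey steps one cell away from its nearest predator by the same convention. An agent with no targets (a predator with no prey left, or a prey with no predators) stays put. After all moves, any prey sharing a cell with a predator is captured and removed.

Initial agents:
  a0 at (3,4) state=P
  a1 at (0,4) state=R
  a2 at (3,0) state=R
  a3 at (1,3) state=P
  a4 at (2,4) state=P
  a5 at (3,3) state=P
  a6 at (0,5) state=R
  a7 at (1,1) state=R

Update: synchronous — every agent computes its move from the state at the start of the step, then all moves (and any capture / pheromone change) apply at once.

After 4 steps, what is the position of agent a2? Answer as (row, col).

t=1: a0@(0,4):P a1@(1,4):R a2@(3,1):R a3@(0,3):P a4@(3,4):P a5@(0,3):P a6@(1,5):R a7@(1,0):R
t=2: a0@(1,4):P a1@(2,4):R a2@(3,0):R a3@(1,3):P a4@(0,4):P a5@(1,3):P a6@(2,5):R a7@(1,1):R
t=3: a0@(2,4):P a1@(3,4):R a2@(3,1):R a3@(2,3):P a4@(1,4):P a5@(2,3):P a6@(3,5):R a7@(1,0):R
t=4: a0@(3,4):P a1@(0,4):R a2@(3,0):R a3@(3,3):P a4@(2,4):P a5@(3,3):P a6@(0,5):R a7@(1,1):R

(3, 0)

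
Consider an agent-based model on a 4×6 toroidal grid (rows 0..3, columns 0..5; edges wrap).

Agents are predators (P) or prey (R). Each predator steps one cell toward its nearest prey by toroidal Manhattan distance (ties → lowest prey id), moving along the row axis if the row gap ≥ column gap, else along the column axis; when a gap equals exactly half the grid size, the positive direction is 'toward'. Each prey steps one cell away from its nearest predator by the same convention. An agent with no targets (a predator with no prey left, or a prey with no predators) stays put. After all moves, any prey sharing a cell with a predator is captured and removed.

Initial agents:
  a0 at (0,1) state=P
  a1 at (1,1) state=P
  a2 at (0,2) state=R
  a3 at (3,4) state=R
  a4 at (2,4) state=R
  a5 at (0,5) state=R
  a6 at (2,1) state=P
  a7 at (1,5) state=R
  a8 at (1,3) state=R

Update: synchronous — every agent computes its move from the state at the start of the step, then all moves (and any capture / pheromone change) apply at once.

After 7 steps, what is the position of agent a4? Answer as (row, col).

t=1: a0@(0,2):P a1@(0,1):P a2@(0,3):R a3@(3,3):R a4@(2,3):R a5@(0,4):R a6@(3,1):P a7@(1,4):R a8@(1,4):R
t=2: a0@(0,3):P a1@(0,2):P a2@(0,4):R a3@(2,3):R a4@(1,3):R a5@(0,5):R a6@(3,2):P a7@(1,5):R a8@(1,5):R
t=3: a0@(0,4):P a1@(0,3):P a2@(0,5):R a3@(1,3):R a4@(2,3):R a5@(0,0):R a6@(2,2):P a7@(1,0):R a8@(1,0):R
t=4: a0@(0,5):P a1@(1,3):P a2@(0,0):R a4@(2,4):R a5@(0,1):R a6@(2,3):P a7@(1,1):R a8@(1,1):R
t=5: a0@(0,0):P a1@(2,3):P a2@(0,1):R a4@(2,5):R a5@(0,2):R a6@(2,4):P a7@(1,0):R a8@(1,0):R
t=6: a0@(0,1):P a1@(2,4):P a2@(0,2):R a4@(2,0):R a5@(0,3):R a6@(2,5):P a7@(2,0):R a8@(2,0):R
t=7: a0@(0,2):P a1@(2,5):P a2@(0,3):R a4@(2,1):R a5@(0,4):R a6@(2,0):P a7@(2,1):R a8@(2,1):R

(2, 1)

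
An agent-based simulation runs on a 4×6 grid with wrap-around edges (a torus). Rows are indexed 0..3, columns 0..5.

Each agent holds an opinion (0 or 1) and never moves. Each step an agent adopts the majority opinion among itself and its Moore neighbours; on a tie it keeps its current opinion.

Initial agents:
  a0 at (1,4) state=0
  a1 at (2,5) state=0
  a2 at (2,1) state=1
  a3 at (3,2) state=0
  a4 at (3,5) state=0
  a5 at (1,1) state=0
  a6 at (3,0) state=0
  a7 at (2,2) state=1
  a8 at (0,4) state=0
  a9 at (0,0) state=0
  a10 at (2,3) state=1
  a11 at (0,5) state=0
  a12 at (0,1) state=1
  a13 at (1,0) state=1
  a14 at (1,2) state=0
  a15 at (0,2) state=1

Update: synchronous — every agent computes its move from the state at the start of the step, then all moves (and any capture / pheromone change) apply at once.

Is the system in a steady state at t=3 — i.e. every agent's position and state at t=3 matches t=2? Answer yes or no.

no

t=1: a0@(1,4):0 a1@(2,5):0 a2@(2,1):0 a3@(3,2):1 a4@(3,5):0 a5@(1,1):1 a6@(3,0):0 a7@(2,2):1 a8@(0,4):0 a9@(0,0):0 a10@(2,3):0 a11@(0,5):0 a12@(0,1):0 a13@(1,0):0 a14@(1,2):1 a15@(0,2):0
t=2: a0@(1,4):0 a1@(2,5):0 a2@(2,1):1 a3@(3,2):0 a4@(3,5):0 a5@(1,1):0 a6@(3,0):0 a7@(2,2):1 a8@(0,4):0 a9@(0,0):0 a10@(2,3):1 a11@(0,5):0 a12@(0,1):0 a13@(1,0):0 a14@(1,2):0 a15@(0,2):1
t=3: a0@(1,4):0 a1@(2,5):0 a2@(2,1):0 a3@(3,2):1 a4@(3,5):0 a5@(1,1):0 a6@(3,0):0 a7@(2,2):1 a8@(0,4):0 a9@(0,0):0 a10@(2,3):0 a11@(0,5):0 a12@(0,1):0 a13@(1,0):0 a14@(1,2):1 a15@(0,2):0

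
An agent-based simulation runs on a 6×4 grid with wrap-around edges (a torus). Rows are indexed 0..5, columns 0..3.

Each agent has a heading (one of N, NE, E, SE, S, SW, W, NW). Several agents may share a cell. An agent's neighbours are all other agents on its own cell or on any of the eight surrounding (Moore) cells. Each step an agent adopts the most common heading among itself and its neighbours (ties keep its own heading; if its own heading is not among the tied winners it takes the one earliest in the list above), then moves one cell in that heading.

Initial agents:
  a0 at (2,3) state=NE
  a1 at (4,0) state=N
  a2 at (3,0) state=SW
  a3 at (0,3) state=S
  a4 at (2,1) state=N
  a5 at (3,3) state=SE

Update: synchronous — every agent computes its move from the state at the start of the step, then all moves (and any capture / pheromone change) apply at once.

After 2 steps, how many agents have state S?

t=1: a0@(1,0):NE a1@(3,0):N a2@(2,0):N a3@(1,3):S a4@(1,1):N a5@(4,0):SE
t=2: a0@(0,0):N a1@(2,0):N a2@(1,0):N a3@(2,3):S a4@(0,1):N a5@(5,1):SE

1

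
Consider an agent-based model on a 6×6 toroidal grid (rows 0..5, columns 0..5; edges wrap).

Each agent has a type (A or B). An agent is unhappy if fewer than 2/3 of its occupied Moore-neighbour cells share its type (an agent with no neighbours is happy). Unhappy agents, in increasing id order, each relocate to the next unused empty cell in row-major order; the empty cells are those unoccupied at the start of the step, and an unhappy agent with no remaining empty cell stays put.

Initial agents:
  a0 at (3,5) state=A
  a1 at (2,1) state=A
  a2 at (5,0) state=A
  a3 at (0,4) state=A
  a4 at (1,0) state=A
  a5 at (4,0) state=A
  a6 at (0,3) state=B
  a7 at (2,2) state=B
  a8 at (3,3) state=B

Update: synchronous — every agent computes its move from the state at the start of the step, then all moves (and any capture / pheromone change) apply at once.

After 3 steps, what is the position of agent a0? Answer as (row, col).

(3, 5)

t=1: a0@(3,5):A a1@(0,0):A a2@(5,0):A a3@(0,1):A a4@(1,0):A a5@(4,0):A a6@(0,2):B a7@(0,5):B a8@(3,3):B
t=2: a0@(3,5):A a1@(0,0):A a2@(5,0):A a3@(0,1):A a4@(1,0):A a5@(4,0):A a6@(0,3):B a7@(0,4):B a8@(3,3):B
t=3: (unchanged — steady state)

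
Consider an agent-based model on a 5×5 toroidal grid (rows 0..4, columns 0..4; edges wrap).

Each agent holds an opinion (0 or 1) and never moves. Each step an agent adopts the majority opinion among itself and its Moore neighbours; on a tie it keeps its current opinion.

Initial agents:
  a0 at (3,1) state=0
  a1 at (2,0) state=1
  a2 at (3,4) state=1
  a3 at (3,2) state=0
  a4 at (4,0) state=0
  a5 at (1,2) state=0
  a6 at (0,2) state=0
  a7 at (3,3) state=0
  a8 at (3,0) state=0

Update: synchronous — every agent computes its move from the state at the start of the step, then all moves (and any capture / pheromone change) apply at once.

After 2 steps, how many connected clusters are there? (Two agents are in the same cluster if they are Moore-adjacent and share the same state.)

2

t=1: a0@(3,1):0 a1@(2,0):1 a2@(3,4):0 a3@(3,2):0 a4@(4,0):0 a5@(1,2):0 a6@(0,2):0 a7@(3,3):0 a8@(3,0):0
t=2: a0@(3,1):0 a1@(2,0):0 a2@(3,4):0 a3@(3,2):0 a4@(4,0):0 a5@(1,2):0 a6@(0,2):0 a7@(3,3):0 a8@(3,0):0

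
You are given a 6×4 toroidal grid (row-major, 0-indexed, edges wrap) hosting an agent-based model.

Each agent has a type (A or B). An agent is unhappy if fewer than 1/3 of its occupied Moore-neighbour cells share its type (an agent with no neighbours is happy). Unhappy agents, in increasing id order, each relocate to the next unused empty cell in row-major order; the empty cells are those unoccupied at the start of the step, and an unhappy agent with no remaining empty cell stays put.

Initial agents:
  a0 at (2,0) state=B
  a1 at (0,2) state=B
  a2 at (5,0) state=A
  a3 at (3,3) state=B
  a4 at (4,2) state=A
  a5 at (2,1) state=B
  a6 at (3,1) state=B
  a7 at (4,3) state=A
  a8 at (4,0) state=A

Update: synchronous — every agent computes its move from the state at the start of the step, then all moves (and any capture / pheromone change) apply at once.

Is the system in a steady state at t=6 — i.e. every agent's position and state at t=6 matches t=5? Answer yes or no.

yes

t=1: a0@(2,0):B a1@(0,2):B a2@(5,0):A a3@(0,0):B a4@(4,2):A a5@(2,1):B a6@(3,1):B a7@(4,3):A a8@(4,0):A
t=2: a0@(2,0):B a1@(0,2):B a2@(5,0):A a3@(0,1):B a4@(4,2):A a5@(2,1):B a6@(3,1):B a7@(4,3):A a8@(4,0):A
t=3: (unchanged — steady state)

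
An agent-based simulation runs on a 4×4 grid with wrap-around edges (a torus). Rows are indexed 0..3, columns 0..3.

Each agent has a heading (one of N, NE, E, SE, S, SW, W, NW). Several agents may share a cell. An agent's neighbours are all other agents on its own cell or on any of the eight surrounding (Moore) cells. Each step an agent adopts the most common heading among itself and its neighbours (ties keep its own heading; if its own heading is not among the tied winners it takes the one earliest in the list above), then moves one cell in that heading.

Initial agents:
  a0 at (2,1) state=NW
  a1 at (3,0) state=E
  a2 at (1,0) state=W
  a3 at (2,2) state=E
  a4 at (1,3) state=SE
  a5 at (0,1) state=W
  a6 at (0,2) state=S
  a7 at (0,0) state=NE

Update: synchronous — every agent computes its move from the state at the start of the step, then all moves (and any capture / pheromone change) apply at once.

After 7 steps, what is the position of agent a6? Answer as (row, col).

t=1: a0@(2,2):E a1@(3,1):E a2@(1,3):W a3@(2,3):E a4@(2,0):SE a5@(0,0):W a6@(1,2):S a7@(0,3):W
t=2: a0@(2,3):E a1@(3,2):E a2@(1,2):W a3@(2,0):E a4@(2,1):E a5@(0,3):W a6@(1,3):E a7@(0,2):W
t=3: a0@(2,0):E a1@(3,3):E a2@(1,1):W a3@(2,1):E a4@(2,2):E a5@(0,2):W a6@(1,0):E a7@(0,1):W
t=4: a0@(2,1):E a1@(3,0):E a2@(1,2):E a3@(2,2):E a4@(2,3):E a5@(0,1):W a6@(1,1):E a7@(0,0):W
t=5: a0@(2,2):E a1@(3,1):E a2@(1,3):E a3@(2,3):E a4@(2,0):E a5@(0,2):E a6@(1,2):E a7@(0,3):W
t=6: a0@(2,3):E a1@(3,2):E a2@(1,0):E a3@(2,0):E a4@(2,1):E a5@(0,3):E a6@(1,3):E a7@(0,0):E
t=7: a0@(2,0):E a1@(3,3):E a2@(1,1):E a3@(2,1):E a4@(2,2):E a5@(0,0):E a6@(1,0):E a7@(0,1):E

(1, 0)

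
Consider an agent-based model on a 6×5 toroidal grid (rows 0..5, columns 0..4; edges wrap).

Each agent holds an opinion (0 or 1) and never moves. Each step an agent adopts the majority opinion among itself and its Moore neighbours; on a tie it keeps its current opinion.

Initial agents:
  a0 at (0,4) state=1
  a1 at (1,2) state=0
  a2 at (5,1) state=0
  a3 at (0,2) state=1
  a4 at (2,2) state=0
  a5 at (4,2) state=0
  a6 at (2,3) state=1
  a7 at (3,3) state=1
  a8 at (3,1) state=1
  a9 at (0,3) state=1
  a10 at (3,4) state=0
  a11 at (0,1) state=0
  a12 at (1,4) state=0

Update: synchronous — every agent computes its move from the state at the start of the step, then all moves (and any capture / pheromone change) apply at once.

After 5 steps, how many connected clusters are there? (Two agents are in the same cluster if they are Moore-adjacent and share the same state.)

t=1: a0@(0,4):1 a1@(1,2):0 a2@(5,1):0 a3@(0,2):0 a4@(2,2):1 a5@(4,2):0 a6@(2,3):0 a7@(3,3):0 a8@(3,1):0 a9@(0,3):1 a10@(3,4):1 a11@(0,1):0 a12@(1,4):1
t=2: a0@(0,4):1 a1@(1,2):0 a2@(5,1):0 a3@(0,2):0 a4@(2,2):0 a5@(4,2):0 a6@(2,3):0 a7@(3,3):0 a8@(3,1):0 a9@(0,3):1 a10@(3,4):0 a11@(0,1):0 a12@(1,4):1
t=3: (unchanged — steady state)

2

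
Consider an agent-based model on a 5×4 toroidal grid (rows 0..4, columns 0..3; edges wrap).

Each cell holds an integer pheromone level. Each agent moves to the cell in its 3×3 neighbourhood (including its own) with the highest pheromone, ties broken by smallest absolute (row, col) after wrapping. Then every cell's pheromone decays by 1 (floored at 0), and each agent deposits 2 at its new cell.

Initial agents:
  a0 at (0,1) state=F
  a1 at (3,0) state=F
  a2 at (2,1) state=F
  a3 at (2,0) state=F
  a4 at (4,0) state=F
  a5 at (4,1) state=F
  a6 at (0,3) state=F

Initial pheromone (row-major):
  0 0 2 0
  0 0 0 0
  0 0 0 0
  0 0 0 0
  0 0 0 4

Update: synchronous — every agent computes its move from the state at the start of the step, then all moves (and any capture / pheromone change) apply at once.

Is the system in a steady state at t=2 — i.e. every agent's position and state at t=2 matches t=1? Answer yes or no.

t=1: a0@(0,2) a1@(4,3) a2@(1,0) a3@(1,0) a4@(4,3) a5@(0,2) a6@(4,3) | pheromone: 0 0 5 0 / 4 0 0 0 / 0 0 0 0 / 0 0 0 0 / 0 0 0 9
t=2: a0@(4,3) a1@(4,3) a2@(1,0) a3@(1,0) a4@(4,3) a5@(4,3) a6@(4,3) | pheromone: 0 0 4 0 / 7 0 0 0 / 0 0 0 0 / 0 0 0 0 / 0 0 0 18

no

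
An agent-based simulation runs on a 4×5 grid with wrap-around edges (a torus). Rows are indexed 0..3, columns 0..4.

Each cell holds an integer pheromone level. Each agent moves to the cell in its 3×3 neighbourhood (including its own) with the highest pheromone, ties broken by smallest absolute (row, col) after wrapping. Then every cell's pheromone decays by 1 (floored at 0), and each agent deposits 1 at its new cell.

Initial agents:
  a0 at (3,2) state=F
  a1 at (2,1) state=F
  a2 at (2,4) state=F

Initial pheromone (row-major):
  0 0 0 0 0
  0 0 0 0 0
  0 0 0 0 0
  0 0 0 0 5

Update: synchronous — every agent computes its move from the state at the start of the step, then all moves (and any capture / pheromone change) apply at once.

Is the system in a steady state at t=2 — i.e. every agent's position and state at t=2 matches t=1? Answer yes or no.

no

t=1: a0@(0,1) a1@(1,0) a2@(3,4) | pheromone: 0 1 0 0 0 / 1 0 0 0 0 / 0 0 0 0 0 / 0 0 0 0 5
t=2: a0@(0,1) a1@(0,1) a2@(3,4) | pheromone: 0 2 0 0 0 / 0 0 0 0 0 / 0 0 0 0 0 / 0 0 0 0 5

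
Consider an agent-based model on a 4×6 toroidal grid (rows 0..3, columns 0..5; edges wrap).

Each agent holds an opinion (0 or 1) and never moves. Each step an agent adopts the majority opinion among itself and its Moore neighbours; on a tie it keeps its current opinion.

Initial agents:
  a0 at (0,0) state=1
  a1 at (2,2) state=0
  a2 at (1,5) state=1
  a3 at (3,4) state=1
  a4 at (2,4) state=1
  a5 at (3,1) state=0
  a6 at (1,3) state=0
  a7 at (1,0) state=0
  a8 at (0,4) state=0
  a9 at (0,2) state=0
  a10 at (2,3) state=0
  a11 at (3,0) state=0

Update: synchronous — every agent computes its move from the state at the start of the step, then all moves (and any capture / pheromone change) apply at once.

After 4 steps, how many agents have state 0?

t=1: a0@(0,0):0 a1@(2,2):0 a2@(1,5):1 a3@(3,4):1 a4@(2,4):1 a5@(3,1):0 a6@(1,3):0 a7@(1,0):1 a8@(0,4):0 a9@(0,2):0 a10@(2,3):0 a11@(3,0):0
t=2: (unchanged — steady state)

8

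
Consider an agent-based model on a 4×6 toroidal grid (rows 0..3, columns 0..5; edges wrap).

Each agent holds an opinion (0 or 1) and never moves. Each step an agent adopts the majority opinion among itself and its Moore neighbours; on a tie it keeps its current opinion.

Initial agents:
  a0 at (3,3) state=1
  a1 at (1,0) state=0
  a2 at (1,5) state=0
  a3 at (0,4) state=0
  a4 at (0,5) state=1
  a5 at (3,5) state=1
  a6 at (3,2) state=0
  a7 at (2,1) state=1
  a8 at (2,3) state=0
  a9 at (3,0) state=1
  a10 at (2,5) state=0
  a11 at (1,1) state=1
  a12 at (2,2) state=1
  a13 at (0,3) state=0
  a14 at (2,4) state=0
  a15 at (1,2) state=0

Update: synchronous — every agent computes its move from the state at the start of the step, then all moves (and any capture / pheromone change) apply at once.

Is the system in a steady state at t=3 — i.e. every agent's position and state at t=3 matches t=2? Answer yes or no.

no

t=1: a0@(3,3):0 a1@(1,0):0 a2@(1,5):0 a3@(0,4):0 a4@(0,5):1 a5@(3,5):1 a6@(3,2):0 a7@(2,1):1 a8@(2,3):0 a9@(3,0):1 a10@(2,5):0 a11@(1,1):1 a12@(2,2):1 a13@(0,3):0 a14@(2,4):0 a15@(1,2):0
t=2: a0@(3,3):0 a1@(1,0):0 a2@(1,5):0 a3@(0,4):0 a4@(0,5):1 a5@(3,5):1 a6@(3,2):0 a7@(2,1):1 a8@(2,3):0 a9@(3,0):1 a10@(2,5):0 a11@(1,1):1 a12@(2,2):0 a13@(0,3):0 a14@(2,4):0 a15@(1,2):0
t=3: a0@(3,3):0 a1@(1,0):0 a2@(1,5):0 a3@(0,4):0 a4@(0,5):1 a5@(3,5):1 a6@(3,2):0 a7@(2,1):0 a8@(2,3):0 a9@(3,0):1 a10@(2,5):0 a11@(1,1):0 a12@(2,2):0 a13@(0,3):0 a14@(2,4):0 a15@(1,2):0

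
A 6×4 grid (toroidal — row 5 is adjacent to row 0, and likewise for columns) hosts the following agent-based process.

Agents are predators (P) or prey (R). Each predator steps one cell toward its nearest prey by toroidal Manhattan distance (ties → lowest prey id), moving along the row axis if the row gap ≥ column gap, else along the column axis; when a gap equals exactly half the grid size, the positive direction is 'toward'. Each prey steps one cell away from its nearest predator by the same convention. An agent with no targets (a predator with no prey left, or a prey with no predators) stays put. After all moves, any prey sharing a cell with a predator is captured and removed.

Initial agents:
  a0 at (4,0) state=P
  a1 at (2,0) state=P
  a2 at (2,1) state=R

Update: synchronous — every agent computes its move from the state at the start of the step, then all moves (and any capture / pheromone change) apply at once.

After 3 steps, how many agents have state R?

1

t=1: a0@(3,0):P a1@(2,1):P a2@(2,2):R
t=2: a0@(3,1):P a1@(2,2):P a2@(2,3):R
t=3: a0@(3,2):P a1@(2,3):P a2@(2,0):R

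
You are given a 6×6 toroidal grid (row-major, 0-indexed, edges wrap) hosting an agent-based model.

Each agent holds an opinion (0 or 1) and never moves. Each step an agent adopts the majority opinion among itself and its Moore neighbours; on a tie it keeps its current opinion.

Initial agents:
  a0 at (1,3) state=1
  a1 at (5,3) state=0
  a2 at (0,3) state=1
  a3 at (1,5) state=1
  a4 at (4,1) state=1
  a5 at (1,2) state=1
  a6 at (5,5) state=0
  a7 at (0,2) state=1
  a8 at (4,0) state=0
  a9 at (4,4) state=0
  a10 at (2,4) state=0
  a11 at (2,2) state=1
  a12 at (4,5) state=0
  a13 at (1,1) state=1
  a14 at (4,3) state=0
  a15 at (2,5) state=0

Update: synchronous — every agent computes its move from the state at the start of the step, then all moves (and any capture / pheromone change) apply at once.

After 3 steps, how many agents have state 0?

9

t=1: a0@(1,3):1 a1@(5,3):0 a2@(0,3):1 a3@(1,5):0 a4@(4,1):1 a5@(1,2):1 a6@(5,5):0 a7@(0,2):1 a8@(4,0):0 a9@(4,4):0 a10@(2,4):0 a11@(2,2):1 a12@(4,5):0 a13@(1,1):1 a14@(4,3):0 a15@(2,5):0
t=2: (unchanged — steady state)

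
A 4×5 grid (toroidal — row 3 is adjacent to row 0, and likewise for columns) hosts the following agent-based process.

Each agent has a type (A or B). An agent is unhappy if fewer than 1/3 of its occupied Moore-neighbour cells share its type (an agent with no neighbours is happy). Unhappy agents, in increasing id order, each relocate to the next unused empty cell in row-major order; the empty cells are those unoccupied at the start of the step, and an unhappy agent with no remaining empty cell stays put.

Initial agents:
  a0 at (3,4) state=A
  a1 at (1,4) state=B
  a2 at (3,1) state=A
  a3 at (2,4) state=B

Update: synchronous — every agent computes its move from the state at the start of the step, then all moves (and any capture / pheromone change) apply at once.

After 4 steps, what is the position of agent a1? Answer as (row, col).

(1, 4)

t=1: a0@(0,0):A a1@(1,4):B a2@(3,1):A a3@(2,4):B
t=2: (unchanged — steady state)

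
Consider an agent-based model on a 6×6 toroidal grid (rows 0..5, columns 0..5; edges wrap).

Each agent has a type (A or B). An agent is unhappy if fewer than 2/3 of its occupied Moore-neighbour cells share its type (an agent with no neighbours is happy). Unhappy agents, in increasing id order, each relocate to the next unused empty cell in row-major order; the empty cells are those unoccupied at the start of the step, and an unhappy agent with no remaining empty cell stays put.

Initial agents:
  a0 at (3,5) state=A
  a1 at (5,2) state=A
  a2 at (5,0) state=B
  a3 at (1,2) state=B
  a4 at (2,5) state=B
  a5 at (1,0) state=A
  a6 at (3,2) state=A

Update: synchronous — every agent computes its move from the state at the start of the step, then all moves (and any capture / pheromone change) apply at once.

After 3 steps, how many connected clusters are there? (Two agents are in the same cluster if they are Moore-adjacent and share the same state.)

t=1: a0@(0,0):A a1@(5,2):A a2@(5,0):B a3@(1,2):B a4@(0,1):B a5@(0,2):A a6@(3,2):A
t=2: a0@(0,3):A a1@(0,4):A a2@(0,5):B a3@(1,0):B a4@(1,1):B a5@(1,3):A a6@(3,2):A
t=3: a0@(0,3):A a1@(0,4):A a2@(0,0):B a3@(1,0):B a4@(1,1):B a5@(1,3):A a6@(3,2):A

3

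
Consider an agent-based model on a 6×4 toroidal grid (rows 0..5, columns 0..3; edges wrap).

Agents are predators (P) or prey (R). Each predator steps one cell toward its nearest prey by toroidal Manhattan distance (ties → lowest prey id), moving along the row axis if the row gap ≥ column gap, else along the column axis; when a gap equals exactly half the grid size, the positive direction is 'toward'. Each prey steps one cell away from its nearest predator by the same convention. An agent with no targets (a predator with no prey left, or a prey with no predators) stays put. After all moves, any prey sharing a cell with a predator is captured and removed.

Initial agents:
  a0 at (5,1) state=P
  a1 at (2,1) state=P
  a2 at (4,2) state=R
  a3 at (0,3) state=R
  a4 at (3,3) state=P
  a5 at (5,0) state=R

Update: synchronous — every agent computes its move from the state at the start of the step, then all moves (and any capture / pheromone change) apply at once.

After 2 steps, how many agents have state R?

3

t=1: a0@(5,0):P a1@(3,1):P a2@(3,2):R a3@(0,2):R a4@(4,3):P a5@(5,3):R
t=2: a0@(5,3):P a1@(3,2):P a2@(3,3):R a3@(0,1):R a4@(5,3):P a5@(5,2):R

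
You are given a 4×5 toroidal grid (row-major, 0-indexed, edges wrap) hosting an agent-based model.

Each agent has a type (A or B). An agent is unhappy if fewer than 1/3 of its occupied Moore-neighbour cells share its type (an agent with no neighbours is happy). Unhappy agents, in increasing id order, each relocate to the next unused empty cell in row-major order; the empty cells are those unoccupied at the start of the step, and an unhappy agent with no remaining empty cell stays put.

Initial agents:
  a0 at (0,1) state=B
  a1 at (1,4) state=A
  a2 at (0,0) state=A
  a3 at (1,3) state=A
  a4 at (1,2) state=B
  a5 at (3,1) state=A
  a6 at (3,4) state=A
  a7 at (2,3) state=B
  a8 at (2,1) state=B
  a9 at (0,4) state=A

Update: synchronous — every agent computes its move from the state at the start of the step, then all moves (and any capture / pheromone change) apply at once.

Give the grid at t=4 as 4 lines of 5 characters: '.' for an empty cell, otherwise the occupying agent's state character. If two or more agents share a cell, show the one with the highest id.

ABBAA
..BAA
.B...
....A

t=1: a0@(0,1):B a1@(1,4):A a2@(0,0):A a3@(1,3):A a4@(1,2):B a5@(3,1):A a6@(3,4):A a7@(0,2):B a8@(2,1):B a9@(0,4):A
t=2: a0@(0,1):B a1@(1,4):A a2@(0,0):A a3@(1,3):A a4@(1,2):B a5@(0,3):A a6@(3,4):A a7@(0,2):B a8@(2,1):B a9@(0,4):A
t=3: (unchanged — steady state)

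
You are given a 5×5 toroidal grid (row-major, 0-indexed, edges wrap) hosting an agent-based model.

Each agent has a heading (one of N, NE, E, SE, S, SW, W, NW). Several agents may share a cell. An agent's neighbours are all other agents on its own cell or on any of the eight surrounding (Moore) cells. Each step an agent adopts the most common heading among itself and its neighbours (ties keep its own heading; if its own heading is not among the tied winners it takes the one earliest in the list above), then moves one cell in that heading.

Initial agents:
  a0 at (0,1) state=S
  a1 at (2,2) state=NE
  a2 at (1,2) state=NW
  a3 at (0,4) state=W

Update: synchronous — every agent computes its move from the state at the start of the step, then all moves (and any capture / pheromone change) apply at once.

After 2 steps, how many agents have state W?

1

t=1: a0@(1,1):S a1@(1,3):NE a2@(0,1):NW a3@(0,3):W
t=2: a0@(2,1):S a1@(0,4):NE a2@(4,0):NW a3@(0,2):W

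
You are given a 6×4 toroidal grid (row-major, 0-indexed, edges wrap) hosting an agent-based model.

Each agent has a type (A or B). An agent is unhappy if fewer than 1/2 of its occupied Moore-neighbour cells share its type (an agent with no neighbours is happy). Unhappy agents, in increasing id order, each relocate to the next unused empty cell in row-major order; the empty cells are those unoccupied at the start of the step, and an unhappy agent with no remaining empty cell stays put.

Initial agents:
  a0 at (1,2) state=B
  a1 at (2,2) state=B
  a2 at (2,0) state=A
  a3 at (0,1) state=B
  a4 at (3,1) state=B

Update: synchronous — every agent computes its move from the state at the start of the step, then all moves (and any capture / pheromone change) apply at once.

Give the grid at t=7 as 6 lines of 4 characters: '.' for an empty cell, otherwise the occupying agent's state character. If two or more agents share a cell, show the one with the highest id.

t=1: a0@(1,2):B a1@(2,2):B a2@(0,0):A a3@(0,1):B a4@(3,1):B
t=2: a0@(1,2):B a1@(2,2):B a2@(0,2):A a3@(0,1):B a4@(3,1):B
t=3: a0@(1,2):B a1@(2,2):B a2@(0,0):A a3@(0,1):B a4@(3,1):B
t=4: a0@(1,2):B a1@(2,2):B a2@(0,2):A a3@(0,1):B a4@(3,1):B
t=5: a0@(1,2):B a1@(2,2):B a2@(0,0):A a3@(0,1):B a4@(3,1):B
t=6: a0@(1,2):B a1@(2,2):B a2@(0,2):A a3@(0,1):B a4@(3,1):B
t=7: a0@(1,2):B a1@(2,2):B a2@(0,0):A a3@(0,1):B a4@(3,1):B

AB..
..B.
..B.
.B..
....
....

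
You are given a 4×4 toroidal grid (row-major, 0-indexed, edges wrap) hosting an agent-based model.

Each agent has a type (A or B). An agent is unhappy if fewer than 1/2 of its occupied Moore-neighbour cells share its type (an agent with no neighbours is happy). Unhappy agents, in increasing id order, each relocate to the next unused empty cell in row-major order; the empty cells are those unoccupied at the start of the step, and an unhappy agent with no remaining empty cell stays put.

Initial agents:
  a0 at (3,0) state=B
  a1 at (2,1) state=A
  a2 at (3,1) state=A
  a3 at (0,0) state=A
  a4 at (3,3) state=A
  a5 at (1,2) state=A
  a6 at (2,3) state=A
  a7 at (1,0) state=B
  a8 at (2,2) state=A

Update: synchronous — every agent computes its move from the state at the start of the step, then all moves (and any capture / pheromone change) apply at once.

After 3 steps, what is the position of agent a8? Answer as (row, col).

t=1: a0@(0,1):B a1@(2,1):A a2@(3,1):A a3@(0,0):A a4@(3,3):A a5@(1,2):A a6@(2,3):A a7@(0,2):B a8@(2,2):A
t=2: a0@(0,3):B a1@(2,1):A a2@(3,1):A a3@(0,0):A a4@(3,3):A a5@(1,2):A a6@(2,3):A a7@(1,0):B a8@(2,2):A
t=3: a0@(0,1):B a1@(2,1):A a2@(3,1):A a3@(0,0):A a4@(3,3):A a5@(1,2):A a6@(2,3):A a7@(0,2):B a8@(2,2):A

(2, 2)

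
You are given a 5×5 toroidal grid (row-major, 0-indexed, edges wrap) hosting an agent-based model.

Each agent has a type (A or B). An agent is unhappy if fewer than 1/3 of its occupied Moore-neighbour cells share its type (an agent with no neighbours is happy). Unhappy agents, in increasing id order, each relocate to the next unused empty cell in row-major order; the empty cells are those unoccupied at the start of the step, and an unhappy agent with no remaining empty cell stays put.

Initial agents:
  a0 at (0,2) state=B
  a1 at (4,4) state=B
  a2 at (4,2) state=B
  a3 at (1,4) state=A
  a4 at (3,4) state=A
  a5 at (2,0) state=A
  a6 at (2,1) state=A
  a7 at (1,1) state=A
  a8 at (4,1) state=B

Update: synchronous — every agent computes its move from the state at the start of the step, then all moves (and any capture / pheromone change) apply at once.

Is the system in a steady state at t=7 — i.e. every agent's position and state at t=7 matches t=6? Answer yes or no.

yes

t=1: a0@(0,2):B a1@(0,0):B a2@(4,2):B a3@(1,4):A a4@(3,4):A a5@(2,0):A a6@(2,1):A a7@(1,1):A a8@(4,1):B
t=2: (unchanged — steady state)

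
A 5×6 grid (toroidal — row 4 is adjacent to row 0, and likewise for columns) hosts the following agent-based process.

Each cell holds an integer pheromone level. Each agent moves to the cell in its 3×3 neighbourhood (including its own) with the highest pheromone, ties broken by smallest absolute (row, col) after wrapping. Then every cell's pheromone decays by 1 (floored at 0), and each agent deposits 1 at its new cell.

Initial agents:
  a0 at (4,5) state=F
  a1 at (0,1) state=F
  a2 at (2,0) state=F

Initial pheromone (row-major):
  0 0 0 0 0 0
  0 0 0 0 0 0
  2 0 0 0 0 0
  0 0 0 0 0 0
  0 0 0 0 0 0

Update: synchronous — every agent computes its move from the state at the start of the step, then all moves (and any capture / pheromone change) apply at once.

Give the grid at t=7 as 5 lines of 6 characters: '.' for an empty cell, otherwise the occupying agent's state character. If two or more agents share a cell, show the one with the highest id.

t=1: a0@(0,0) a1@(0,0) a2@(2,0) | pheromone: 2 0 0 0 0 0 / 0 0 0 0 0 0 / 2 0 0 0 0 0 / 0 0 0 0 0 0 / 0 0 0 0 0 0
t=2: a0@(0,0) a1@(0,0) a2@(2,0) | pheromone: 3 0 0 0 0 0 / 0 0 0 0 0 0 / 2 0 0 0 0 0 / 0 0 0 0 0 0 / 0 0 0 0 0 0
t=3: a0@(0,0) a1@(0,0) a2@(2,0) | pheromone: 4 0 0 0 0 0 / 0 0 0 0 0 0 / 2 0 0 0 0 0 / 0 0 0 0 0 0 / 0 0 0 0 0 0
t=4: a0@(0,0) a1@(0,0) a2@(2,0) | pheromone: 5 0 0 0 0 0 / 0 0 0 0 0 0 / 2 0 0 0 0 0 / 0 0 0 0 0 0 / 0 0 0 0 0 0
t=5: a0@(0,0) a1@(0,0) a2@(2,0) | pheromone: 6 0 0 0 0 0 / 0 0 0 0 0 0 / 2 0 0 0 0 0 / 0 0 0 0 0 0 / 0 0 0 0 0 0
t=6: a0@(0,0) a1@(0,0) a2@(2,0) | pheromone: 7 0 0 0 0 0 / 0 0 0 0 0 0 / 2 0 0 0 0 0 / 0 0 0 0 0 0 / 0 0 0 0 0 0
t=7: a0@(0,0) a1@(0,0) a2@(2,0) | pheromone: 8 0 0 0 0 0 / 0 0 0 0 0 0 / 2 0 0 0 0 0 / 0 0 0 0 0 0 / 0 0 0 0 0 0

F.....
......
F.....
......
......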